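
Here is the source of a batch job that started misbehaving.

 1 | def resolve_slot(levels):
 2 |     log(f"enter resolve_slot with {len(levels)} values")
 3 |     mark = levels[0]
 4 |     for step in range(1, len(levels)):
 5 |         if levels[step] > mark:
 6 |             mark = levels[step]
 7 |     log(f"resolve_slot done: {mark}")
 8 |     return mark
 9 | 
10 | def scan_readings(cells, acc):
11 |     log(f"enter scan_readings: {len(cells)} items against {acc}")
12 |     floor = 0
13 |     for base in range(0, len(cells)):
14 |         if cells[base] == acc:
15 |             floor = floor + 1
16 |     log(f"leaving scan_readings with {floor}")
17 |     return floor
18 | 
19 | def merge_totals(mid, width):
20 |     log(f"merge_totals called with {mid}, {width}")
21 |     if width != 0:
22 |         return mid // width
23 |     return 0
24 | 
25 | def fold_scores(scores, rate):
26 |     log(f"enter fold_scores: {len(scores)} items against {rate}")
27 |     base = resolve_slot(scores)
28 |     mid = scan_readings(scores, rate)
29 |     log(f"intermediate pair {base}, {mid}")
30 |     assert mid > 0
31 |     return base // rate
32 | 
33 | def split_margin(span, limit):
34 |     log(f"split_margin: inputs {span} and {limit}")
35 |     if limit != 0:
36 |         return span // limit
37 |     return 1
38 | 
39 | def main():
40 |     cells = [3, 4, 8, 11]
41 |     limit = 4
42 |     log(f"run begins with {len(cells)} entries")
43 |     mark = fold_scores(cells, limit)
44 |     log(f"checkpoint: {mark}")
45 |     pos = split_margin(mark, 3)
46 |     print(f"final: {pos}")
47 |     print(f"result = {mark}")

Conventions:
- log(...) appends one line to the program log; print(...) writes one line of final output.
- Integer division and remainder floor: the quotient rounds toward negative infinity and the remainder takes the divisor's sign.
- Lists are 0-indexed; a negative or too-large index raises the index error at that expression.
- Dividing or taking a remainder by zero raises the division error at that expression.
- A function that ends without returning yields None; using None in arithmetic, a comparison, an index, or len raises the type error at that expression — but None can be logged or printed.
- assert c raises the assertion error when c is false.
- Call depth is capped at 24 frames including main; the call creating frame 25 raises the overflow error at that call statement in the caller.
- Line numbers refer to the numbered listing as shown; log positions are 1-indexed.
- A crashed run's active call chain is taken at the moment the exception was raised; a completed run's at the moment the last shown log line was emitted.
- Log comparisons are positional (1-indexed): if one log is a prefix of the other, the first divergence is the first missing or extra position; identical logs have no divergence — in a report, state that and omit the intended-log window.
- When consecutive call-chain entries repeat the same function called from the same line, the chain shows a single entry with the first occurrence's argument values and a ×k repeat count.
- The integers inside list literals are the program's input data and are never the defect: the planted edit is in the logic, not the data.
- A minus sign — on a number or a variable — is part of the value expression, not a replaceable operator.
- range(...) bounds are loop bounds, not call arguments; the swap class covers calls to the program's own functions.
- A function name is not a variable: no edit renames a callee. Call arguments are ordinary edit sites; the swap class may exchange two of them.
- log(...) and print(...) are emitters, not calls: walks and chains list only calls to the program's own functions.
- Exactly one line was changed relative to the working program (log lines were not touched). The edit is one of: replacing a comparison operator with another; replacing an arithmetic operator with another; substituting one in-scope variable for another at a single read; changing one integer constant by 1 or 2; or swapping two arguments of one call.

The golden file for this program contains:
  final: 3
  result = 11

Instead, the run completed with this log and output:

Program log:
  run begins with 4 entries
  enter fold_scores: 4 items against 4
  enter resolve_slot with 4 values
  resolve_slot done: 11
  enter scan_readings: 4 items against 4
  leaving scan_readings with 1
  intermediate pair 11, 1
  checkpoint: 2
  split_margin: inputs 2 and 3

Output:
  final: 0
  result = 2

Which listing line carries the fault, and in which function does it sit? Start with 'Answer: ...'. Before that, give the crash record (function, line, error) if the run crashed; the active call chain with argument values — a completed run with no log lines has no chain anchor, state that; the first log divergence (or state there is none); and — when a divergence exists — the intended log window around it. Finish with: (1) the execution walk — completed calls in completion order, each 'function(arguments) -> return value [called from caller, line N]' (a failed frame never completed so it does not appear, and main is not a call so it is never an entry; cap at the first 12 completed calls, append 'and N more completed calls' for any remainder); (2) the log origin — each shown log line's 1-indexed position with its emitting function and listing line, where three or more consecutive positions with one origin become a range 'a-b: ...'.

Answer: the defect is in fold_scores at line 31.
Key fact: The log first diverges at position 8: the faulty run prints 'checkpoint: 2' where the working version prints 'checkpoint: 11'.
Call chain: main -> split_margin(2, 3) (called at line 45).
First divergence: position 8 — shown 'checkpoint: 2', intended 'checkpoint: 11'.
Intended log window:
  6: leaving scan_readings with 1
  7: intermediate pair 11, 1
  8: checkpoint: 11
  9: split_margin: inputs 11 and 3
Execution walk:
  resolve_slot([3, 4, 8, 11]) -> 11  [called from fold_scores, line 27]
  scan_readings([3, 4, 8, 11], 4) -> 1  [called from fold_scores, line 28]
  fold_scores([3, 4, 8, 11], 4) -> 2  [called from main, line 43]
  split_margin(2, 3) -> 0  [called from main, line 45]
Origin of each log line:
  1 — main, line 42
  2 — fold_scores, line 26
  3 — resolve_slot, line 2
  4 — resolve_slot, line 7
  5 — scan_readings, line 11
  6 — scan_readings, line 16
  7 — fold_scores, line 29
  8 — main, line 44
  9 — split_margin, line 34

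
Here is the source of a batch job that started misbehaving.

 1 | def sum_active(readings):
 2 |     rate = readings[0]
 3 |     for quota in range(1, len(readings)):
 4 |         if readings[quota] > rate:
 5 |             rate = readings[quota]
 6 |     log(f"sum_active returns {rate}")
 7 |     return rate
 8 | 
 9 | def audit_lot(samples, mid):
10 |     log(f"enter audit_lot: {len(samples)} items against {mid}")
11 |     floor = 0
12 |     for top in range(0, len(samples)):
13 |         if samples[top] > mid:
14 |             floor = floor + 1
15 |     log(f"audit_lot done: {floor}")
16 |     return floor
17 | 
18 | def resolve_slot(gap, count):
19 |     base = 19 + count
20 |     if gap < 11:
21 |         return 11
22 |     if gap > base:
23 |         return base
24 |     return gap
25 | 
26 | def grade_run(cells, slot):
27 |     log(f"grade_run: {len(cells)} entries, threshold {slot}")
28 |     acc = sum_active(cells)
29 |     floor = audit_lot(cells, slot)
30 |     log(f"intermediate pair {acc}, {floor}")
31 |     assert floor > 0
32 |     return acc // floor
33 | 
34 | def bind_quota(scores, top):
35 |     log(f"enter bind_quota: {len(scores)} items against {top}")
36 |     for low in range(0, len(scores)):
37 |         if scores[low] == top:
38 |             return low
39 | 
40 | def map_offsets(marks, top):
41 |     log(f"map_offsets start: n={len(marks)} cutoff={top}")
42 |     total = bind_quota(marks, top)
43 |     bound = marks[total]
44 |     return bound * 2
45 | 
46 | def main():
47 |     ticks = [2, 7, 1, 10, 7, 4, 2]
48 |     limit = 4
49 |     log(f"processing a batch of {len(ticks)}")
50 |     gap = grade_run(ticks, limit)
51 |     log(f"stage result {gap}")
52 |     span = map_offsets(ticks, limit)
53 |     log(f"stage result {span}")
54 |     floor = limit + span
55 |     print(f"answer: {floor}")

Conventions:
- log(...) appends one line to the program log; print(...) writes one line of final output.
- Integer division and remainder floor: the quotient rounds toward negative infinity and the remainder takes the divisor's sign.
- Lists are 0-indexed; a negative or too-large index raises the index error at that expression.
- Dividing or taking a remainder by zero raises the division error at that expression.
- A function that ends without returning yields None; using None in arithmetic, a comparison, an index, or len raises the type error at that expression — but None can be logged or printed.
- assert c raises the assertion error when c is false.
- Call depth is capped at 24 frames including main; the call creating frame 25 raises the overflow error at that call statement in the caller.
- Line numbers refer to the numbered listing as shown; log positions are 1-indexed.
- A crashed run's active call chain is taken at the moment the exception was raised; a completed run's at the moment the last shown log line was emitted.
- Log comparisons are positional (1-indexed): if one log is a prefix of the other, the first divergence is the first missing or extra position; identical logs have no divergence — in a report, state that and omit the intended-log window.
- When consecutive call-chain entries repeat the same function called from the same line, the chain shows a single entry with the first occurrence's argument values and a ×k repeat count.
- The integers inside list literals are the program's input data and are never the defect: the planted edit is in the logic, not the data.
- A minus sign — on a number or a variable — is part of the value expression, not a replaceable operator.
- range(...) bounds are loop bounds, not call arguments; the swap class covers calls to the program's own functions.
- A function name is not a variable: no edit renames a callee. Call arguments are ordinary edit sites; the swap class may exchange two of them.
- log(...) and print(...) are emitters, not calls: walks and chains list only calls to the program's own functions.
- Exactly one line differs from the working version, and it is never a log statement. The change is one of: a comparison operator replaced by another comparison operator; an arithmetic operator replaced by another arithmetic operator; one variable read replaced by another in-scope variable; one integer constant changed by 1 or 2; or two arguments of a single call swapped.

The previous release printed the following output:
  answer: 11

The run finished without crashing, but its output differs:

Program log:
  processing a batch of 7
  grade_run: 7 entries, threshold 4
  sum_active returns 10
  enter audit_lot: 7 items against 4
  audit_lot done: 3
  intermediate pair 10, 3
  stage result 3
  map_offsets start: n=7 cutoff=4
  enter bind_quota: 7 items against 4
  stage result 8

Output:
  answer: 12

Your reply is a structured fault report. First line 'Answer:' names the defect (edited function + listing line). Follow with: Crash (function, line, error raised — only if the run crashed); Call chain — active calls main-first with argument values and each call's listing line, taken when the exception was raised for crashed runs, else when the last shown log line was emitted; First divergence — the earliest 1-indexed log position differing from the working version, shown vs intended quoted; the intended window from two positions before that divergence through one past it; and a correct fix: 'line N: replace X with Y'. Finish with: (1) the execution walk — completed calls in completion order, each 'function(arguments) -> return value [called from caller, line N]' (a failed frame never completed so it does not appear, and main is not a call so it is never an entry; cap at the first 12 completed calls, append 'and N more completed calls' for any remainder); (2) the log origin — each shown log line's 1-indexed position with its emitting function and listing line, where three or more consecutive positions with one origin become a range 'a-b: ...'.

Answer: the defect is in main at line 54.
Core observation: The logs agree in full; only the final output differs.
Call chain: main.
First divergence: there is none — every log position agrees.
Execution walk:
  sum_active([2, 7, 1, 10, 7, 4, 2]) -> 10  [called from grade_run, line 28]
  audit_lot([2, 7, 1, 10, 7, 4, 2], 4) -> 3  [called from grade_run, line 29]
  grade_run([2, 7, 1, 10, 7, 4, 2], 4) -> 3  [called from main, line 50]
  bind_quota([2, 7, 1, 10, 7, 4, 2], 4) -> 5  [called from map_offsets, line 42]
  map_offsets([2, 7, 1, 10, 7, 4, 2], 4) -> 8  [called from main, line 52]
Log origins:
  1: logged in main at line 49
  2: logged in grade_run at line 27
  3: logged in sum_active at line 6
  4: logged in audit_lot at line 10
  5: logged in audit_lot at line 15
  6: logged in grade_run at line 30
  7: logged in main at line 51
  8: logged in map_offsets at line 41
  9: logged in bind_quota at line 35
  10: logged in main at line 53
A correct fix: line 54: replace `limit` with `gap`.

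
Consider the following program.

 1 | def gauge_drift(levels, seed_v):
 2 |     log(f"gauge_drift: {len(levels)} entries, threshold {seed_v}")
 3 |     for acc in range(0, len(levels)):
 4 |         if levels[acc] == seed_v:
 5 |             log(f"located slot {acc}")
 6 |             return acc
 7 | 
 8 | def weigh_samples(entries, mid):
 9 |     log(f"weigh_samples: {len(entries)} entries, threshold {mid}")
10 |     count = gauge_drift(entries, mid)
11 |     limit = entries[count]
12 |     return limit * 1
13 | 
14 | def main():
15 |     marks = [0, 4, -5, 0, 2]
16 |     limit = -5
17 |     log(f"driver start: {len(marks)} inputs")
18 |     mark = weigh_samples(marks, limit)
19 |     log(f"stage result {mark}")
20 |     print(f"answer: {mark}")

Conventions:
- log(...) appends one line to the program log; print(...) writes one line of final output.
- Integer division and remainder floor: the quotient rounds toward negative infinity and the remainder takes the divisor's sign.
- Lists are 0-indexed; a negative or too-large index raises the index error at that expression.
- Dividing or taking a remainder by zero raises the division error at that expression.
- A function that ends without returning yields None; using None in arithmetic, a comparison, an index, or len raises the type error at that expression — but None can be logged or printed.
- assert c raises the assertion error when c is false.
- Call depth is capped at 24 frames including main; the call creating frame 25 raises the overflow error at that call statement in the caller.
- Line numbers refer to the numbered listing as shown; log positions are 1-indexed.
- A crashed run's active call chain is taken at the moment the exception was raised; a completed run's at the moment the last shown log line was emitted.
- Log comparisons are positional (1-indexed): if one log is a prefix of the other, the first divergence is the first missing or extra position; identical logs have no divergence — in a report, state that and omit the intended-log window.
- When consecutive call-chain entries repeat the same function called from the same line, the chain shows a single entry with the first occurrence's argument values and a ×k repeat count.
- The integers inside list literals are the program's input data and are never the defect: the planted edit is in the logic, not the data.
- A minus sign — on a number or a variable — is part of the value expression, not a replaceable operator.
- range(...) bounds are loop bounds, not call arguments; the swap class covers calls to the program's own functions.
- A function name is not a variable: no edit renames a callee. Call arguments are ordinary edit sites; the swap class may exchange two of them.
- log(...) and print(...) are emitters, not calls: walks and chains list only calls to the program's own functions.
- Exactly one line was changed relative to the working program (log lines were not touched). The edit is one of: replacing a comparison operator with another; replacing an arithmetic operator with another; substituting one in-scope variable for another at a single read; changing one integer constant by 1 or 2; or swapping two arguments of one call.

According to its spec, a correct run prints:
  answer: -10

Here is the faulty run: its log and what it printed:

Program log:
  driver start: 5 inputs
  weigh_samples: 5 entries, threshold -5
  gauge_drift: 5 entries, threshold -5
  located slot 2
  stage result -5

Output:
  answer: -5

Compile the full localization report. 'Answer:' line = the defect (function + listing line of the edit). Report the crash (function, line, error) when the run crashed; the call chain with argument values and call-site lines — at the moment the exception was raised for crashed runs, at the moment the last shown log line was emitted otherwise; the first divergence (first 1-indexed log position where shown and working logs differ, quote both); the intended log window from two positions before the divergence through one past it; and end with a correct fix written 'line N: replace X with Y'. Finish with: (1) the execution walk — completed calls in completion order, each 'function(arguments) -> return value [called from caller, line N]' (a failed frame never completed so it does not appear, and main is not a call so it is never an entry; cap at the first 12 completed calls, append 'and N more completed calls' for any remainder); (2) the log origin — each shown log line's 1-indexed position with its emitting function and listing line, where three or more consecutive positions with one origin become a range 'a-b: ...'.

Answer: the defect is in weigh_samples at line 12.
Key fact: Position 5 is the first bad log line: 'stage result -5' should read 'stage result -10'.
Call chain: main.
First divergence: position 5 — shown 'stage result -5', intended 'stage result -10'.
Intended log window:
  3: gauge_drift: 5 entries, threshold -5
  4: located slot 2
  5: stage result -10
Execution walk:
  gauge_drift([0, 4, -5, 0, 2], -5) -> 2  [called from weigh_samples, line 10]
  weigh_samples([0, 4, -5, 0, 2], -5) -> -5  [called from main, line 18]
Log origins:
  1: from main, line 17
  2: from weigh_samples, line 9
  3: from gauge_drift, line 2
  4: from gauge_drift, line 5
  5: from main, line 19
A correct fix: line 12: replace `1` with `2`.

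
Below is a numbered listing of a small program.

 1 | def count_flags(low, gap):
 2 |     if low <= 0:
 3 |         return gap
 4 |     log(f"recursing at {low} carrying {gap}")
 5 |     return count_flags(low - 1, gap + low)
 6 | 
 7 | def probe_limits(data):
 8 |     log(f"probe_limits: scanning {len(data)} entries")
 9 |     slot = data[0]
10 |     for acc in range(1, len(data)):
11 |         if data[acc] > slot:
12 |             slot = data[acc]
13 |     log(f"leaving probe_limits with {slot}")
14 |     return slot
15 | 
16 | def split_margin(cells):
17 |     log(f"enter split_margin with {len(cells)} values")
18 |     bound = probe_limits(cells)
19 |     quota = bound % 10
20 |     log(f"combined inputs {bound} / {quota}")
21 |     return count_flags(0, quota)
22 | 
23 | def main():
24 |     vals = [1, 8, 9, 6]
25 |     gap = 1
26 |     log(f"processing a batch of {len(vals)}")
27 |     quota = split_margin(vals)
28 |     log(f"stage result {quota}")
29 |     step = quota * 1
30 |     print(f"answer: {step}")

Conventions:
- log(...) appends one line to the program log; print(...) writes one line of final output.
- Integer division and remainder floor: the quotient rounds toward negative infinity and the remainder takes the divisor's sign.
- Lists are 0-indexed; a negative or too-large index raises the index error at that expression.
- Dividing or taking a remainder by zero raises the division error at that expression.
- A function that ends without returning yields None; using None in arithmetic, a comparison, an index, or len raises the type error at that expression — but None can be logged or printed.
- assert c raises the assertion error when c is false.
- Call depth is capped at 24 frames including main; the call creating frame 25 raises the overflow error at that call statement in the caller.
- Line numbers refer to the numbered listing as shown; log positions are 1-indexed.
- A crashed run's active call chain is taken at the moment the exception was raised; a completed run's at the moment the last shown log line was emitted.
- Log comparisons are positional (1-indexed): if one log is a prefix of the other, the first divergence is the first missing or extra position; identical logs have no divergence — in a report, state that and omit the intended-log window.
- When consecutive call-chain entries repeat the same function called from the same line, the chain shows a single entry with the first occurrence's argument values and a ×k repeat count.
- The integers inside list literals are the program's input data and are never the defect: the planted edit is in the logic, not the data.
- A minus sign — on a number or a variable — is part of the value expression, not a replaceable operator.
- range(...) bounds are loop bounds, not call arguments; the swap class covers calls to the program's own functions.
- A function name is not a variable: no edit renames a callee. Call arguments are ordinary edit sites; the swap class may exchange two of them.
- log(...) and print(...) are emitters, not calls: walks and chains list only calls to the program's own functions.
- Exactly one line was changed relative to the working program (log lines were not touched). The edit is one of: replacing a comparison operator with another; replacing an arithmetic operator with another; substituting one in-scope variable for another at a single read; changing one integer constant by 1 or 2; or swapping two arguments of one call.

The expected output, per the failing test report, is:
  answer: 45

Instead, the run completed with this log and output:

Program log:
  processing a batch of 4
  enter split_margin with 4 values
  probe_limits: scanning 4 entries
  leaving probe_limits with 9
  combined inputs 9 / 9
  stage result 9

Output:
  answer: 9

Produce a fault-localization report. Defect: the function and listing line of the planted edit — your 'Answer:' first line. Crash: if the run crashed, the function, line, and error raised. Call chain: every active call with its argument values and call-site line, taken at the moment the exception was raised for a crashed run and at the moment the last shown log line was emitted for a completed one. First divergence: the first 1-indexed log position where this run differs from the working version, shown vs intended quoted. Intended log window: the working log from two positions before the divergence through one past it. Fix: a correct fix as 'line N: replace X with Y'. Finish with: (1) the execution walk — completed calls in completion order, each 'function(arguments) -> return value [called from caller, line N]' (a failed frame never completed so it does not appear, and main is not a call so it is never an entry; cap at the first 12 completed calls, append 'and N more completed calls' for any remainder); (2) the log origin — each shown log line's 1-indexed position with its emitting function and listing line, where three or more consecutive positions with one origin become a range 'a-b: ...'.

Answer: the defect is in split_margin at line 21.
The tell: The earliest visible damage is log position 6 — 'stage result 9' rather than the intended 'recursing at 9 carrying 0'.
Call chain: main.
First divergence: position 6 — the shown line 'stage result 9' should read 'recursing at 9 carrying 0'.
Intended log window:
  4: leaving probe_limits with 9
  5: combined inputs 9 / 9
  6: recursing at 9 carrying 0
  7: recursing at 8 carrying 9
Execution walk:
  probe_limits([1, 8, 9, 6]) -> 9  [called from split_margin, line 18]
  count_flags(0, 9) -> 9  [called from split_margin, line 21]
  split_margin([1, 8, 9, 6]) -> 9  [called from main, line 27]
Log line origins:
  1: emitted by main (line 26)
  2: emitted by split_margin (line 17)
  3: emitted by probe_limits (line 8)
  4: emitted by probe_limits (line 13)
  5: emitted by split_margin (line 20)
  6: emitted by main (line 28)
A correct fix: line 21: replace `count_flags(0, quota)` with `count_flags(quota, 0)`.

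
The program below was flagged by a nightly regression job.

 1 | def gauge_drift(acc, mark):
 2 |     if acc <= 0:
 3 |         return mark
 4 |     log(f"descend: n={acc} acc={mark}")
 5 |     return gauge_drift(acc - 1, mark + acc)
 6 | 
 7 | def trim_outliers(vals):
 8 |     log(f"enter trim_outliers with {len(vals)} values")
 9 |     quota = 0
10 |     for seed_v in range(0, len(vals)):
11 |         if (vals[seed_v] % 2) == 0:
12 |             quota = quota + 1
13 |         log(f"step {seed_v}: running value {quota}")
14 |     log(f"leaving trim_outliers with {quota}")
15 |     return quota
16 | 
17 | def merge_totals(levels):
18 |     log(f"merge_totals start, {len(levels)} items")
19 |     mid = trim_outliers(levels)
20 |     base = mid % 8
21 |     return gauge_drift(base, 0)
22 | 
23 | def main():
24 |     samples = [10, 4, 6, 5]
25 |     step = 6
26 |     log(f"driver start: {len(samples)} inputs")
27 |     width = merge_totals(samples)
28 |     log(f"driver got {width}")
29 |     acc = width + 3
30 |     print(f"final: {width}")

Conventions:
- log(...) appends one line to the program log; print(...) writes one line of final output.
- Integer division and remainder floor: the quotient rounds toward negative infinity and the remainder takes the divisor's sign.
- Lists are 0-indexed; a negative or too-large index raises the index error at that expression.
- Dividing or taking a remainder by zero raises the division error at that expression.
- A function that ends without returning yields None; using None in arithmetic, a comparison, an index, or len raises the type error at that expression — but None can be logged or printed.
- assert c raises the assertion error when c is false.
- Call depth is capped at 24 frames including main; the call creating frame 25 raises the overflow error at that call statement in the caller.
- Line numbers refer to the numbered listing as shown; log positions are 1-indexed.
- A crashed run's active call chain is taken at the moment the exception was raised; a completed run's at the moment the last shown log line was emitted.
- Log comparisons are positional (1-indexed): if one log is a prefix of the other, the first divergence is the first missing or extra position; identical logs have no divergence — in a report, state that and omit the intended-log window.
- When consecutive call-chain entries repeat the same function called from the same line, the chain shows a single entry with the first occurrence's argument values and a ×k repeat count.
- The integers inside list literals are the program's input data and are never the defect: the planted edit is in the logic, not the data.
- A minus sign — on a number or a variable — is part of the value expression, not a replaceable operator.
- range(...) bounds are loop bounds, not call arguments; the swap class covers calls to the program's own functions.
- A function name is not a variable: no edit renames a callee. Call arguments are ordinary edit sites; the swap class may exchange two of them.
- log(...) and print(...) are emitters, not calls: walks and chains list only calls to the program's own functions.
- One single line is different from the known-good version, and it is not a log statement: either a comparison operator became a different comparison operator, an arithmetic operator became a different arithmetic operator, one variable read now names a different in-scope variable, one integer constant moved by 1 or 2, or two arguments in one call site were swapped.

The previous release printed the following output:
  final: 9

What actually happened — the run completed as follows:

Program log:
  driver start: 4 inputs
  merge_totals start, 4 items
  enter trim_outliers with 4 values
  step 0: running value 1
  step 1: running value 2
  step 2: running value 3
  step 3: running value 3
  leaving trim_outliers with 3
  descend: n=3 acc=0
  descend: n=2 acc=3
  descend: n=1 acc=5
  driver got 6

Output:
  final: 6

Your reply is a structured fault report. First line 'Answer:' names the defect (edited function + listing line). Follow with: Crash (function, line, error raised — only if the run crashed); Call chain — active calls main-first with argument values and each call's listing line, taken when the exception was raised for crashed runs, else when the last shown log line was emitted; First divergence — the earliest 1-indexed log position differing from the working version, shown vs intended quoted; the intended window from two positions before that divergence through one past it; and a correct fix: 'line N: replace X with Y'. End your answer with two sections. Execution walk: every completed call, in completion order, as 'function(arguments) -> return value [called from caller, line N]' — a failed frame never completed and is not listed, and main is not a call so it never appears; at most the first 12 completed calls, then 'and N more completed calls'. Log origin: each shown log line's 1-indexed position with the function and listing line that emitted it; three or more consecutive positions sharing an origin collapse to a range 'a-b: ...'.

Answer: the defect is in main at line 30.
Key fact: No log line changed; the fault shows up purely in the output.
Call chain: main.
First divergence: none (the log streams are identical).
Execution walk:
  trim_outliers([10, 4, 6, 5]) -> 3  [called from merge_totals, line 19]
  gauge_drift(0, 6) -> 6  [called from gauge_drift, line 5]
  gauge_drift(1, 5) -> 6  [called from gauge_drift, line 5]
  gauge_drift(2, 3) -> 6  [called from gauge_drift, line 5]
  gauge_drift(3, 0) -> 6  [called from merge_totals, line 21]
  merge_totals([10, 4, 6, 5]) -> 6  [called from main, line 27]
Log origin:
  1: from main, line 26
  2: from merge_totals, line 18
  3: from trim_outliers, line 8
  4-7: from trim_outliers, line 13
  8: from trim_outliers, line 14
  9-11: from gauge_drift, line 4
  12: from main, line 28
A correct fix: line 30: replace `width` with `acc`.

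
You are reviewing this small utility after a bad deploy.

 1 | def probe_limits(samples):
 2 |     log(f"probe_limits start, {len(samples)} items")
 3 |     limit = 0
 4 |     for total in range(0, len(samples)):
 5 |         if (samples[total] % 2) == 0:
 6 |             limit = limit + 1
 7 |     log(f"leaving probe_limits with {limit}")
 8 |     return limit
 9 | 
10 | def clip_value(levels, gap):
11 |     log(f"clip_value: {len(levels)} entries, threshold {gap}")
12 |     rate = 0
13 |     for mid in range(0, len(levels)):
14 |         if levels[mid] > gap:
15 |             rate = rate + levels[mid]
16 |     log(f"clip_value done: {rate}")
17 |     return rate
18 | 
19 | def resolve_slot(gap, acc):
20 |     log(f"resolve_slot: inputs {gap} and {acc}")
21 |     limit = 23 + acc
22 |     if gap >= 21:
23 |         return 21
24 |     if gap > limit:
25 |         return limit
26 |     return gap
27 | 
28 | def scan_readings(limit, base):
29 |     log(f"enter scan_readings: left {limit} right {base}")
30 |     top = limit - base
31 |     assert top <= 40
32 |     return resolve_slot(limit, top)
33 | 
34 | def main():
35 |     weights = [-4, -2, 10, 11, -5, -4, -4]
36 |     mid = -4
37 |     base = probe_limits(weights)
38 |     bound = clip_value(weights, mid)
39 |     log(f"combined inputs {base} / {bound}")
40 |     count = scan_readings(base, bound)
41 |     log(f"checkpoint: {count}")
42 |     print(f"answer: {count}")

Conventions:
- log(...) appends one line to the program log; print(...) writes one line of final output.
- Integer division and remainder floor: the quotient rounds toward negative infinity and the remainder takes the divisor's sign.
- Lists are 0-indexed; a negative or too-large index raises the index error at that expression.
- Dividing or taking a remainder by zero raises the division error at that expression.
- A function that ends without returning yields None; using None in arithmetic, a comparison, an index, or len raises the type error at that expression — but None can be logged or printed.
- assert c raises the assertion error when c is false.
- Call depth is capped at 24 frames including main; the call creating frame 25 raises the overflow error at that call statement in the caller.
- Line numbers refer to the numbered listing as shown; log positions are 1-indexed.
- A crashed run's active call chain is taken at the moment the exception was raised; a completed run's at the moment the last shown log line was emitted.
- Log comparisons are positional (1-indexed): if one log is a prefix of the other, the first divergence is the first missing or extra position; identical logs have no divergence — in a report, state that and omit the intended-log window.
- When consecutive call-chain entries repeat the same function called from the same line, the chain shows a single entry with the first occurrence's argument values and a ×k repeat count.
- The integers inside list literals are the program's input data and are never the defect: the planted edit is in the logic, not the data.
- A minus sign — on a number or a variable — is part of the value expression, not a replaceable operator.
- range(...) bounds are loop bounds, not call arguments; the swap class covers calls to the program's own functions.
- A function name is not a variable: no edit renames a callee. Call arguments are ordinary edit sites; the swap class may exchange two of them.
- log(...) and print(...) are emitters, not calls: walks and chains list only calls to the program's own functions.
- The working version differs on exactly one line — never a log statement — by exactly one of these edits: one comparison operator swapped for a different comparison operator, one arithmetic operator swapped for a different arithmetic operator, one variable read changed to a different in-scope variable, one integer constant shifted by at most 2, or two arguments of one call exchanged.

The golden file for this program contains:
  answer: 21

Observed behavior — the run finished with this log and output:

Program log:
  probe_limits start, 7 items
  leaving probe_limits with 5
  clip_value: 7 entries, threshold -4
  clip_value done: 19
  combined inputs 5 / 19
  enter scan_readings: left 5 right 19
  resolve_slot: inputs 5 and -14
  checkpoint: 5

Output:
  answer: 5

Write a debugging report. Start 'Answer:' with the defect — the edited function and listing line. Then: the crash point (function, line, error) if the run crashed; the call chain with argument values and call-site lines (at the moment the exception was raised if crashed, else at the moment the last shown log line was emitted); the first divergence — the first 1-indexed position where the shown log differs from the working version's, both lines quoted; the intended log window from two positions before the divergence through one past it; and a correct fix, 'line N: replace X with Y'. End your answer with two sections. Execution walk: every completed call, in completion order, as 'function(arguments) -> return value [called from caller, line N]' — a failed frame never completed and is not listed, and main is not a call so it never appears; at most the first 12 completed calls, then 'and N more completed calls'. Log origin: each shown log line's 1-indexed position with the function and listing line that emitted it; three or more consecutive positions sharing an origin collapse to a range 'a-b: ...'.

Answer: the defect is in resolve_slot at line 22.
Key observation: At log position 8 the runs split — shown 'checkpoint: 5', but the working version logs 'checkpoint: 21'.
Call chain: main.
First divergence: position 8 — the shown line 'checkpoint: 5' should read 'checkpoint: 21'.
Intended log window:
  6: enter scan_readings: left 5 right 19
  7: resolve_slot: inputs 5 and -14
  8: checkpoint: 21
Execution walk:
  probe_limits([-4, -2, 10, 11, -5, -4, -4]) -> 5  [called from main, line 37]
  clip_value([-4, -2, 10, 11, -5, -4, -4], -4) -> 19  [called from main, line 38]
  resolve_slot(5, -14) -> 5  [called from scan_readings, line 32]
  scan_readings(5, 19) -> 5  [called from main, line 40]
Log origin:
  1: logged in probe_limits at line 2
  2: logged in probe_limits at line 7
  3: logged in clip_value at line 11
  4: logged in clip_value at line 16
  5: logged in main at line 39
  6: logged in scan_readings at line 29
  7: logged in resolve_slot at line 20
  8: logged in main at line 41
A correct fix: line 22: replace `>=` with `<`.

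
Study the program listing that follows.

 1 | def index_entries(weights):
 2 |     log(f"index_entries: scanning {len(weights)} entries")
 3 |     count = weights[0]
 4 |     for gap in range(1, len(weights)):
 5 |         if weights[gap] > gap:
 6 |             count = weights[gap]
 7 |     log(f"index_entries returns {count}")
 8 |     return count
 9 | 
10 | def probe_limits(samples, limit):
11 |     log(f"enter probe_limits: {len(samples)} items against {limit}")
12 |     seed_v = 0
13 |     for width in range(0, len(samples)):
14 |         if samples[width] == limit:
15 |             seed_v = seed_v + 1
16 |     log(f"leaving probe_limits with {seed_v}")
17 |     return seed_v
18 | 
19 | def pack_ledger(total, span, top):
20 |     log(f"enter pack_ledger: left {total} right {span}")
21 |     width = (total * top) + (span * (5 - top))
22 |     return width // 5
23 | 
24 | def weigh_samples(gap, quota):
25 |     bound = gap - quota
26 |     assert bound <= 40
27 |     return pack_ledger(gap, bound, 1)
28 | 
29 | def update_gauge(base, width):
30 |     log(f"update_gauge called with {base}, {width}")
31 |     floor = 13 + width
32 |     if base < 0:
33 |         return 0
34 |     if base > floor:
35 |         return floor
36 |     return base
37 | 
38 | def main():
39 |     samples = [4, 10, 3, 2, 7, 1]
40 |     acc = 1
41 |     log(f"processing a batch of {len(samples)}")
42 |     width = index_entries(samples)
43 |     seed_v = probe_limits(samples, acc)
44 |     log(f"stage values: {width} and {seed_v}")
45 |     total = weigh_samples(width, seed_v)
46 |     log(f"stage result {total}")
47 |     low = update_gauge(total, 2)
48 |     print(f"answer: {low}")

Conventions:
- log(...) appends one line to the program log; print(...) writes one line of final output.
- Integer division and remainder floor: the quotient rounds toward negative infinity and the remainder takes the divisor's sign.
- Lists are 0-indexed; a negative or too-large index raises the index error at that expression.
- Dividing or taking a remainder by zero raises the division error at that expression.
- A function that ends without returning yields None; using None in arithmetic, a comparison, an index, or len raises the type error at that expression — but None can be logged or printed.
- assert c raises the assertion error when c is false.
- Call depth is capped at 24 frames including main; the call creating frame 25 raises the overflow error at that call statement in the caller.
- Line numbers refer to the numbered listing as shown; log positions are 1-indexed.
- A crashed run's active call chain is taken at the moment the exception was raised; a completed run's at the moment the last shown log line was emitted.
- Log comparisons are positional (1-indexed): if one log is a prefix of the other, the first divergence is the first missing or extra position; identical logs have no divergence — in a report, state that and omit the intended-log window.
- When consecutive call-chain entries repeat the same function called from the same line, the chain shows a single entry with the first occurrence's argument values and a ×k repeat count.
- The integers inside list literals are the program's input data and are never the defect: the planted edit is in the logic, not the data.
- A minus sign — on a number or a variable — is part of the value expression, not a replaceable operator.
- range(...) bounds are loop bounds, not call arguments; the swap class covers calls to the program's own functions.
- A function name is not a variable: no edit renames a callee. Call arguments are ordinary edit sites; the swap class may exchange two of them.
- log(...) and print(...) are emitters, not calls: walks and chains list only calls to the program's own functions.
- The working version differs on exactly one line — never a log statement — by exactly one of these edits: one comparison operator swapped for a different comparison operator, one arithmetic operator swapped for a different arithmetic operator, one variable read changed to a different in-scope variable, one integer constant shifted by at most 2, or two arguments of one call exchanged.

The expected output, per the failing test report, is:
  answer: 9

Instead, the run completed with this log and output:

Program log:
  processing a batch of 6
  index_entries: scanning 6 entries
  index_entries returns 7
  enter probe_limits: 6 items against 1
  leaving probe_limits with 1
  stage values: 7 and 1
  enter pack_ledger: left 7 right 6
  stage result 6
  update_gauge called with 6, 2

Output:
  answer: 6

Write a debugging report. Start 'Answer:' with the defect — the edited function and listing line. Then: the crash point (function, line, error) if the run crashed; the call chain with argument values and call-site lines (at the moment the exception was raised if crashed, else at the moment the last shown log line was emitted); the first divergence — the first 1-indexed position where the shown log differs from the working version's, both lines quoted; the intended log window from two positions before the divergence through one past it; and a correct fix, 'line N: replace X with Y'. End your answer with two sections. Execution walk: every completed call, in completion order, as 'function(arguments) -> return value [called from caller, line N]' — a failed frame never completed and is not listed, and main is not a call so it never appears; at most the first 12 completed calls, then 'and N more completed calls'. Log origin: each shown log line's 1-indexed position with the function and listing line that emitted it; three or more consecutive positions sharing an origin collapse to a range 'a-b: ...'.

Answer: the defect is in index_entries at line 5.
Key observation: Position 3 is the first bad log line: 'index_entries returns 7' should read 'index_entries returns 10'.
Call chain: main -> update_gauge(6, 2) (called at line 47).
First divergence: position 3 — shown 'index_entries returns 7', intended 'index_entries returns 10'.
Intended log window:
  1: processing a batch of 6
  2: index_entries: scanning 6 entries
  3: index_entries returns 10
  4: enter probe_limits: 6 items against 1
Execution walk:
  index_entries([4, 10, 3, 2, 7, 1]) -> 7  [called from main, line 42]
  probe_limits([4, 10, 3, 2, 7, 1], 1) -> 1  [called from main, line 43]
  pack_ledger(7, 6, 1) -> 6  [called from weigh_samples, line 27]
  weigh_samples(7, 1) -> 6  [called from main, line 45]
  update_gauge(6, 2) -> 6  [called from main, line 47]
Origin of each log line:
  1: emitted by main (line 41)
  2: emitted by index_entries (line 2)
  3: emitted by index_entries (line 7)
  4: emitted by probe_limits (line 11)
  5: emitted by probe_limits (line 16)
  6: emitted by main (line 44)
  7: emitted by pack_ledger (line 20)
  8: emitted by main (line 46)
  9: emitted by update_gauge (line 30)
A correct fix: line 5: replace `weights[gap] > gap` with `weights[gap] > count`.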